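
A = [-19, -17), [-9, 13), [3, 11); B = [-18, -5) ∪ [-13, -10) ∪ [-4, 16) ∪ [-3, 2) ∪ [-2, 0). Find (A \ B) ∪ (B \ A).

[-19, -18) ∪ [-17, -9) ∪ [-5, -4) ∪ [13, 16)

First set merges to [-19, -17), [-9, 13).
Second set merges to [-18, -5), [-4, 16).
A \ B = [-19, -18), [-5, -4).
B \ A = [-17, -9), [13, 16).
Union of the two gives the symmetric difference.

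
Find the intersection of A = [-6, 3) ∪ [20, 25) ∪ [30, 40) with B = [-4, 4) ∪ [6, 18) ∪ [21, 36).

[-4, 3) ∪ [21, 25) ∪ [30, 36)

[-6, 3) ∩ B → [-4, 3).
[20, 25) ∩ B → [21, 25).
[30, 40) ∩ B → [30, 36).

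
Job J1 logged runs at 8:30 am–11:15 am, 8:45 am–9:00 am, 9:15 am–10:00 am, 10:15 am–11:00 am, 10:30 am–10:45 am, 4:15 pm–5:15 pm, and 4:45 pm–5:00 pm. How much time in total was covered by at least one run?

Merged: 8:30 am–11:15 am, 4:15 pm–5:15 pm.
Lengths: 2 h 45 min + 1 h = 3 h 45 min.

3 h 45 min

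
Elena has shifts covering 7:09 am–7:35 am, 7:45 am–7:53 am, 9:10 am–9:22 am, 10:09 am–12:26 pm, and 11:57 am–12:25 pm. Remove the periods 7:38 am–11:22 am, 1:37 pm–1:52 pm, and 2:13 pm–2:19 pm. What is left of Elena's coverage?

7:09 am–7:35 am, 11:22 am–12:26 pm

First set merges to 7:09 am–7:35 am, 7:45 am–7:53 am, 9:10 am–9:22 am, 10:09 am–12:26 pm.
7:09 am–7:35 am: nothing removed.
7:45 am–7:53 am: entirely removed.
9:10 am–9:22 am: entirely removed.
10:09 am–12:26 pm \ B = 11:22 am–12:26 pm.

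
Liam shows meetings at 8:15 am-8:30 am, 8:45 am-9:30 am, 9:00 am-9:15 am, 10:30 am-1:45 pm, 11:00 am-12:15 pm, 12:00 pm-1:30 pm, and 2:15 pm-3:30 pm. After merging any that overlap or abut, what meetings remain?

8:15 am-8:30 am, 8:45 am-9:30 am, 10:30 am-1:45 pm, 2:15 pm-3:30 pm

8:45 am-9:30 am is disjoint → start new block.
9:00 am-9:15 am overlaps/touches 8:45 am-9:30 am → extend to 8:45 am-9:30 am.
10:30 am-1:45 pm is disjoint → start new block.
11:00 am-12:15 pm overlaps/touches 10:30 am-1:45 pm → extend to 10:30 am-1:45 pm.
12:00 pm-1:30 pm overlaps/touches 10:30 am-1:45 pm → extend to 10:30 am-1:45 pm.
2:15 pm-3:30 pm is disjoint → start new block.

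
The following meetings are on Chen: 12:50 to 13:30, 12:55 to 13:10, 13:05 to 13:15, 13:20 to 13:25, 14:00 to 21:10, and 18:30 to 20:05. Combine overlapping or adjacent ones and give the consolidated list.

12:55–13:10 overlaps/touches 12:50–13:30 → extend to 12:50–13:30.
13:05–13:15 overlaps/touches 12:50–13:30 → extend to 12:50–13:30.
13:20–13:25 overlaps/touches 12:50–13:30 → extend to 12:50–13:30.
14:00–21:10 is disjoint → start new block.
18:30–20:05 overlaps/touches 14:00–21:10 → extend to 14:00–21:10.

12:50–13:30, 14:00–21:10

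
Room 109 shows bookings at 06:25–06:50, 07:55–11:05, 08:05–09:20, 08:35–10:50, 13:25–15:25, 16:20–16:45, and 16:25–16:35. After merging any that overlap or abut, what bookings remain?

07:55–11:05 is disjoint → start new block.
08:05–09:20 overlaps/touches 07:55–11:05 → extend to 07:55–11:05.
08:35–10:50 overlaps/touches 07:55–11:05 → extend to 07:55–11:05.
13:25–15:25 is disjoint → start new block.
16:20–16:45 is disjoint → start new block.
16:25–16:35 overlaps/touches 16:20–16:45 → extend to 16:20–16:45.

06:25–06:50, 07:55–11:05, 13:25–15:25, 16:20–16:45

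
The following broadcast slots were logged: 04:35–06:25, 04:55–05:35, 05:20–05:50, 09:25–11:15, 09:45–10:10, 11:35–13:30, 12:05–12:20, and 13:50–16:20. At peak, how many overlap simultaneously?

3

Sweep endpoints in order; track running count of active intervals.
Peak of 3 reached at 05:20.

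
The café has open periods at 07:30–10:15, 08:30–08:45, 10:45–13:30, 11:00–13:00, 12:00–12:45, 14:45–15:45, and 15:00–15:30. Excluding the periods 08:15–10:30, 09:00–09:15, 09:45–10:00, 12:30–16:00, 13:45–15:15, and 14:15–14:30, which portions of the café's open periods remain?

07:30–08:15, 10:45–12:30

First set merges to 07:30–10:15, 10:45–13:30, 14:45–15:45.
Second set merges to 08:15–10:30, 12:30–16:00.
07:30–10:15 with B removed leaves 07:30–08:15.
10:45–13:30 with B removed leaves 10:45–12:30.
14:45–15:45 lies entirely inside B → drops out.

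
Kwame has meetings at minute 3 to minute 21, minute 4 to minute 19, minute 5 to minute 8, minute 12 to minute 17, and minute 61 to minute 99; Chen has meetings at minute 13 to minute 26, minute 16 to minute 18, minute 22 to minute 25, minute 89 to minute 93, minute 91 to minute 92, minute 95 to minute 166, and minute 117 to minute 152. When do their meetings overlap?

A, merged: minute 3 to minute 21, minute 61 to minute 99.
B, merged: minute 13 to minute 26, minute 89 to minute 93, minute 95 to minute 166.
minute 3 to minute 21 meets the second set on minute 13 to minute 21.
minute 61 to minute 99 meets the second set on minute 89 to minute 93, minute 95 to minute 99.

minute 13 to minute 21, minute 89 to minute 93, minute 95 to minute 99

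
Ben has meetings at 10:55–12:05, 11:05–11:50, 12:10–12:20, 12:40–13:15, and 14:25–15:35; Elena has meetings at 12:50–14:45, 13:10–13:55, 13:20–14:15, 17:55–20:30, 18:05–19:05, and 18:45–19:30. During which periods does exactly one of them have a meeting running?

10:55–12:05, 12:10–12:20, 12:40–12:50, 13:15–14:25, 14:45–15:35, 17:55–20:30

A, merged: 10:55–12:05, 12:10–12:20, 12:40–13:15, 14:25–15:35.
B, merged: 12:50–14:45, 17:55–20:30.
A but not B: 10:55–12:05, 12:10–12:20, 12:40–12:50, 14:45–15:35.
B but not A: 13:15–14:25, 17:55–20:30.
Combining gives A △ B.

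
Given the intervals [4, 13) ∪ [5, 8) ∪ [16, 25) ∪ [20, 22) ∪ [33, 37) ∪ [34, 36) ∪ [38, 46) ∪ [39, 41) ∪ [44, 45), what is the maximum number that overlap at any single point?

2

Sweep endpoints in order; track running count of active intervals.
Peak of 2 reached at 5.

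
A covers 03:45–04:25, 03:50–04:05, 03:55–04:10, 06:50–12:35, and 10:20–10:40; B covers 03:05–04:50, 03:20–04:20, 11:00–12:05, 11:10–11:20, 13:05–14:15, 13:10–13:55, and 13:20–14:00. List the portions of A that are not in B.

06:50-11:00, 12:05-12:35

A, merged: 03:45-04:25, 06:50-12:35.
B, merged: 03:05-04:50, 11:00-12:05, 13:05-14:15.
03:45-04:25 lies entirely inside B → drops out.
06:50-12:35 with B removed leaves 06:50-11:00, 12:05-12:35.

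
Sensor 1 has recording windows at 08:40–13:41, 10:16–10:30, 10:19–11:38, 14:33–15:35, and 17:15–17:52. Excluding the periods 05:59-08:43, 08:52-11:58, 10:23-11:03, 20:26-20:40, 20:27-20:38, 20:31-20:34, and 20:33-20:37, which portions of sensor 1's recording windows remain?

08:43-08:52, 11:58-13:41, 14:33-15:35, 17:15-17:52

Merge the first list: 08:40-13:41, 14:33-15:35, 17:15-17:52.
Merge the second list: 05:59-08:43, 08:52-11:58, 20:26-20:40.
08:40-13:41 \ B = 08:43-08:52, 11:58-13:41.
14:33-15:35: nothing removed.
17:15-17:52: nothing removed.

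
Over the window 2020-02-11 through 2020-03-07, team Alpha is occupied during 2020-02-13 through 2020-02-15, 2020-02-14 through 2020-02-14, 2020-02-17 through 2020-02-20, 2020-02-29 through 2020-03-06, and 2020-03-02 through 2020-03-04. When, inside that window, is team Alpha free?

2020-02-11 through 2020-02-12, 2020-02-16 through 2020-02-16, 2020-02-21 through 2020-02-28, 2020-03-07 through 2020-03-07

The merged coverage is 2020-02-13 through 2020-02-15, 2020-02-17 through 2020-02-20, 2020-02-29 through 2020-03-06.
Uncovered inside 2020-02-11 through 2020-03-07: 2020-02-11 through 2020-02-12, 2020-02-16 through 2020-02-16, 2020-02-21 through 2020-02-28, 2020-03-07 through 2020-03-07.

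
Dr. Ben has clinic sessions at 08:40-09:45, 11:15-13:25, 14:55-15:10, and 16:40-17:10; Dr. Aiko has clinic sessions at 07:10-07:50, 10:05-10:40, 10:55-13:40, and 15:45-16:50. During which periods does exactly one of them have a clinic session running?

A \ B = 08:40-09:45, 14:55-15:10, 16:50-17:10.
B \ A = 07:10-07:50, 10:05-10:40, 10:55-11:15, 13:25-13:40, 15:45-16:40.
Union of the two gives the symmetric difference.

07:10-07:50, 08:40-09:45, 10:05-10:40, 10:55-11:15, 13:25-13:40, 14:55-15:10, 15:45-16:40, 16:50-17:10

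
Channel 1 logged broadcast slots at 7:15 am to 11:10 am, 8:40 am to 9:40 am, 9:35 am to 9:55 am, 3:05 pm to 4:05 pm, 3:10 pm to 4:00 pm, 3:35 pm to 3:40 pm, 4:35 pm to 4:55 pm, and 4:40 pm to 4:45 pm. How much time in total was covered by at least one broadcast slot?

Merged: 7:15 am–11:10 am, 3:05 pm–4:05 pm, 4:35 pm–4:55 pm.
Lengths: 3 h 55 min + 1 h + 20 min = 5 h 15 min.

5 h 15 min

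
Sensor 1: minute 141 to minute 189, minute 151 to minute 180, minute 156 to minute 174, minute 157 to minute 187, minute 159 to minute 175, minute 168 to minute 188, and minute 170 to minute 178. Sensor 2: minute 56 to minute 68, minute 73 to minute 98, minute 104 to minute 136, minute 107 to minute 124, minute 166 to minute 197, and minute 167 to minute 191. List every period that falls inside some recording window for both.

A, merged: minute 141 to minute 189.
B, merged: minute 56 to minute 68, minute 73 to minute 98, minute 104 to minute 136, minute 166 to minute 197.
minute 141 to minute 189 meets the second set on minute 166 to minute 189.

minute 166 to minute 189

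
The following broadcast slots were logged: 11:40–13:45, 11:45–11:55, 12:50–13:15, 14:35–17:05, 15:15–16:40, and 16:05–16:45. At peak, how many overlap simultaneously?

Walk the sorted start/end points keeping a running depth.
The depth first hits 3 at 16:05.

3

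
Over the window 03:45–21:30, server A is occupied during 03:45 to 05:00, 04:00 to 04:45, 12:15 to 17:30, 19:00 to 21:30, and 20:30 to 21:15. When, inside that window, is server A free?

05:00–12:15, 17:30–19:00

Covered (merged): 03:45–05:00, 12:15–17:30, 19:00–21:30.
Complement within 03:45–21:30: 05:00–12:15, 17:30–19:00.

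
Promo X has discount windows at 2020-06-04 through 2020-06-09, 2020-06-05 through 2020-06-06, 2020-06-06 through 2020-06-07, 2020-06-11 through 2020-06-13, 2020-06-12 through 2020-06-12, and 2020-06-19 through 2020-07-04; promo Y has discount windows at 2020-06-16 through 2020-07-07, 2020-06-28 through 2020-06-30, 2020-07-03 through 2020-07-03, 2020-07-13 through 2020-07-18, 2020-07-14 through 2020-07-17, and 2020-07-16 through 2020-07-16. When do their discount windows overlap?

2020-06-19 through 2020-07-04

A, merged: 2020-06-04 through 2020-06-09, 2020-06-11 through 2020-06-13, 2020-06-19 through 2020-07-04.
B, merged: 2020-06-16 through 2020-07-07, 2020-07-13 through 2020-07-18.
2020-06-04 through 2020-06-09: no overlap with the second set.
2020-06-11 through 2020-06-13: no overlap with the second set.
2020-06-19 through 2020-07-04 meets the second set on 2020-06-19 through 2020-07-04.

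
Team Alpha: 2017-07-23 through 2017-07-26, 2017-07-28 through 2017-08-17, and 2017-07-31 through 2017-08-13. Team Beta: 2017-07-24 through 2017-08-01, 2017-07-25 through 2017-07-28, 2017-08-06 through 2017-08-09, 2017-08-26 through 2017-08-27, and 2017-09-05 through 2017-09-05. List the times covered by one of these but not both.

First set merges to 2017-07-23 through 2017-07-26, 2017-07-28 through 2017-08-17.
Second set merges to 2017-07-24 through 2017-08-01, 2017-08-06 through 2017-08-09, 2017-08-26 through 2017-08-27, 2017-09-05 through 2017-09-05.
A but not B: 2017-07-23 through 2017-07-23, 2017-08-02 through 2017-08-05, 2017-08-10 through 2017-08-17.
B but not A: 2017-07-27 through 2017-07-27, 2017-08-26 through 2017-08-27, 2017-09-05 through 2017-09-05.
Combining gives A △ B.

2017-07-23 through 2017-07-23, 2017-07-27 through 2017-07-27, 2017-08-02 through 2017-08-05, 2017-08-10 through 2017-08-17, 2017-08-26 through 2017-08-27, 2017-09-05 through 2017-09-05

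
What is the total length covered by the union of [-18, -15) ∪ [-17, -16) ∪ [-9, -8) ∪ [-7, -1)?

10

Merged: [-18, -15), [-9, -8), [-7, -1).
Lengths: 3 + 1 + 6 = 10.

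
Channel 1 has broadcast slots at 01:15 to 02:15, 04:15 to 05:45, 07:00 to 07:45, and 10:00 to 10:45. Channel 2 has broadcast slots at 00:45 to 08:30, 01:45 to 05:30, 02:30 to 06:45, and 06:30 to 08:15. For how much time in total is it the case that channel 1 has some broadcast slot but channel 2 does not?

Second set merges to 00:45–08:30.
A \ B = 10:00–10:45.
Total: 45 min.

45 min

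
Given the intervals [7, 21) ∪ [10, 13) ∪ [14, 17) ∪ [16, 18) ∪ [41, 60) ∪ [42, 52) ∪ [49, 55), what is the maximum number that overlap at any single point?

Sweep endpoints in order; track running count of active intervals.
Peak of 3 reached at 16.

3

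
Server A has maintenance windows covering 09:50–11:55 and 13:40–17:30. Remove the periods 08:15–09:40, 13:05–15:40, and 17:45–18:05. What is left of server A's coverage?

09:50-11:55: no B overlap → unchanged.
13:40-17:30 minus B → 15:40-17:30.

09:50-11:55, 15:40-17:30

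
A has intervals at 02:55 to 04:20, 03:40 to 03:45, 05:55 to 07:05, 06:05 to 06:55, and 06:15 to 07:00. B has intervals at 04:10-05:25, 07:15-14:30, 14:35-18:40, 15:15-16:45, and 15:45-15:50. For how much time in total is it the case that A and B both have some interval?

Merge the first list: 02:55–04:20, 05:55–07:05.
Merge the second list: 04:10–05:25, 07:15–14:30, 14:35–18:40.
A ∩ B = 04:10–04:20.
Total: 10 min.

10 min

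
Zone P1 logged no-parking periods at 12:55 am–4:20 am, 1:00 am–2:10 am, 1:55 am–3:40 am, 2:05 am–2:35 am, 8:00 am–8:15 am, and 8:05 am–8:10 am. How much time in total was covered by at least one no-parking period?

Merged: 12:55 am–4:20 am, 8:00 am–8:15 am.
Lengths: 3 h 25 min + 15 min = 3 h 40 min.

3 h 40 min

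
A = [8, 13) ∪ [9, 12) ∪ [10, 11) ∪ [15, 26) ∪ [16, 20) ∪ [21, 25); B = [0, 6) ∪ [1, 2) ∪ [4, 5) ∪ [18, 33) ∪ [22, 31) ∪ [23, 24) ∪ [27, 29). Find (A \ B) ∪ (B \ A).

[0, 6) ∪ [8, 13) ∪ [15, 18) ∪ [26, 33)

First set merges to [8, 13), [15, 26).
Second set merges to [0, 6), [18, 33).
A \ B = [8, 13), [15, 18).
B \ A = [0, 6), [26, 33).
Union of the two gives the symmetric difference.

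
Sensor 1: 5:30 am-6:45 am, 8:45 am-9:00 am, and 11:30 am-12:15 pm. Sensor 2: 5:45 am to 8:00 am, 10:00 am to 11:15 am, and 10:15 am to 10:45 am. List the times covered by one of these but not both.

5:30 am-5:45 am, 6:45 am-8:00 am, 8:45 am-9:00 am, 10:00 am-11:15 am, 11:30 am-12:15 pm

Merge the second list: 5:45 am-8:00 am, 10:00 am-11:15 am.
A \ B = 5:30 am-5:45 am, 8:45 am-9:00 am, 11:30 am-12:15 pm.
B \ A = 6:45 am-8:00 am, 10:00 am-11:15 am.
Union of the two gives the symmetric difference.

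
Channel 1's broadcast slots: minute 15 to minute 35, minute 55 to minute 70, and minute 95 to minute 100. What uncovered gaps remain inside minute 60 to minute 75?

minute 70 to minute 75

Covered (merged): minute 15 to minute 35, minute 55 to minute 70, minute 95 to minute 100.
Gaps within minute 60 to minute 75: minute 70 to minute 75.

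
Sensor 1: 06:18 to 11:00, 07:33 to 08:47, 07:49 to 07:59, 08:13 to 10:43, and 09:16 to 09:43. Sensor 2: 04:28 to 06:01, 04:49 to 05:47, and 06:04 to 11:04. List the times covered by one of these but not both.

04:28–06:01, 06:04–06:18, 11:00–11:04

First set merges to 06:18–11:00.
Second set merges to 04:28–06:01, 06:04–11:04.
Only in the first: none.
Only in the second: 04:28–06:01, 06:04–06:18, 11:00–11:04.
Together these are the periods covered by exactly one.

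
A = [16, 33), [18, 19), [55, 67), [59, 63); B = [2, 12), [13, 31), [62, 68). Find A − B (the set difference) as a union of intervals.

Merge the first list: [16, 33), [55, 67).
[16, 33) \ B = [31, 33).
[55, 67) \ B = [55, 62).

[31, 33) ∪ [55, 62)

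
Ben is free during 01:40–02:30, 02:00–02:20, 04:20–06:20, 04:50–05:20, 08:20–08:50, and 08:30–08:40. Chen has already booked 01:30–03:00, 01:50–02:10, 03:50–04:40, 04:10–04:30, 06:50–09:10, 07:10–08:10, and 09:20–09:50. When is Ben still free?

04:40-06:20

A, merged: 01:40-02:30, 04:20-06:20, 08:20-08:50.
B, merged: 01:30-03:00, 03:50-04:40, 06:50-09:10, 09:20-09:50.
01:40-02:30 lies entirely inside B → drops out.
04:20-06:20 with B removed leaves 04:40-06:20.
08:20-08:50 lies entirely inside B → drops out.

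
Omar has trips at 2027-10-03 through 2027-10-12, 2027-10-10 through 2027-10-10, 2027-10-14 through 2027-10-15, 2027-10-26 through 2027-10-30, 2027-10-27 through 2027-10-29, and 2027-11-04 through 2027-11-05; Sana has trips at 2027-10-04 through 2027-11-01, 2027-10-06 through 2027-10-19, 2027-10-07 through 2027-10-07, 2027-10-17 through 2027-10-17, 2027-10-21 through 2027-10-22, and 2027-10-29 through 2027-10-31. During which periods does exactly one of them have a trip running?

2027-10-03 through 2027-10-03, 2027-10-13 through 2027-10-13, 2027-10-16 through 2027-10-25, 2027-10-31 through 2027-11-01, 2027-11-04 through 2027-11-05

Merge the first list: 2027-10-03 through 2027-10-12, 2027-10-14 through 2027-10-15, 2027-10-26 through 2027-10-30, 2027-11-04 through 2027-11-05.
Merge the second list: 2027-10-04 through 2027-11-01.
A but not B: 2027-10-03 through 2027-10-03, 2027-11-04 through 2027-11-05.
B but not A: 2027-10-13 through 2027-10-13, 2027-10-16 through 2027-10-25, 2027-10-31 through 2027-11-01.
Combining gives A △ B.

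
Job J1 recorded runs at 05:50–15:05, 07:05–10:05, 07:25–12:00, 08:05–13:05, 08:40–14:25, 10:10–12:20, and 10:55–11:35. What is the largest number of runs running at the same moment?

6

Walk the sorted start/end points keeping a running depth.
The depth first hits 6 at 10:55.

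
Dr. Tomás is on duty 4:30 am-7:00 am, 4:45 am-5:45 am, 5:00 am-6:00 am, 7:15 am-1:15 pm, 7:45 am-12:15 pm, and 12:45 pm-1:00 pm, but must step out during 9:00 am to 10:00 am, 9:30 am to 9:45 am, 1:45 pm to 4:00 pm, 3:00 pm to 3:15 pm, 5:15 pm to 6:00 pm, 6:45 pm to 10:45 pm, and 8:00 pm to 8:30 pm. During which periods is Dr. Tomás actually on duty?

4:30 am–7:00 am, 7:15 am–9:00 am, 10:00 am–1:15 pm

First set merges to 4:30 am–7:00 am, 7:15 am–1:15 pm.
Second set merges to 9:00 am–10:00 am, 1:45 pm–4:00 pm, 5:15 pm–6:00 pm, 6:45 pm–10:45 pm.
4:30 am–7:00 am: no B overlap → unchanged.
7:15 am–1:15 pm minus B → 7:15 am–9:00 am, 10:00 am–1:15 pm.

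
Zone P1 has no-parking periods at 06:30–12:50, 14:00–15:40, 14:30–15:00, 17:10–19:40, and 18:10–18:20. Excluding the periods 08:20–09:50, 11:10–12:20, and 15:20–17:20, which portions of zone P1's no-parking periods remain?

A, merged: 06:30–12:50, 14:00–15:40, 17:10–19:40.
06:30–12:50 with B removed leaves 06:30–08:20, 09:50–11:10, 12:20–12:50.
14:00–15:40 with B removed leaves 14:00–15:20.
17:10–19:40 with B removed leaves 17:20–19:40.

06:30–08:20, 09:50–11:10, 12:20–12:50, 14:00–15:20, 17:20–19:40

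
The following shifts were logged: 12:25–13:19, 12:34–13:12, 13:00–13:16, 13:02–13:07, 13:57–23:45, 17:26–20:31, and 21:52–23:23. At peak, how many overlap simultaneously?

4

At 13:02, 4 of the intervals are simultaneously active.
No point has more.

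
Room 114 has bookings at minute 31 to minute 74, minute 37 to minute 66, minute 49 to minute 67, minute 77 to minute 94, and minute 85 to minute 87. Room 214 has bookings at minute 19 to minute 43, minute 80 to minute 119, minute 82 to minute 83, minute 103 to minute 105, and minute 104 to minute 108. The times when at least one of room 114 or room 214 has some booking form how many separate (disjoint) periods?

First set merges to minute 31 to minute 74, minute 77 to minute 94.
Second set merges to minute 19 to minute 43, minute 80 to minute 119.
A ∪ B = minute 19 to minute 74, minute 77 to minute 119.
That is 2 disjoint pieces.

2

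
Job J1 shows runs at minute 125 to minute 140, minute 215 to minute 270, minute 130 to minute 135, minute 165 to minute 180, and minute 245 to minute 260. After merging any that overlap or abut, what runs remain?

Sort by start: minute 125 to minute 140, minute 130 to minute 135, minute 165 to minute 180, minute 215 to minute 270, minute 245 to minute 260.
minute 130 to minute 135 overlaps/touches minute 125 to minute 140 → extend to minute 125 to minute 140.
minute 165 to minute 180 is disjoint → start new block.
minute 215 to minute 270 is disjoint → start new block.
minute 245 to minute 260 overlaps/touches minute 215 to minute 270 → extend to minute 215 to minute 270.

minute 125 to minute 140, minute 165 to minute 180, minute 215 to minute 270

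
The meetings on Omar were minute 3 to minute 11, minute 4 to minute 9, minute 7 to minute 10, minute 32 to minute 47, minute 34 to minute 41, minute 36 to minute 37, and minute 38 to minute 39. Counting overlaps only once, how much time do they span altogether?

23 minutes

Merged: minute 3 to minute 11, minute 32 to minute 47.
Lengths: 8 minutes + 15 minutes = 23 minutes.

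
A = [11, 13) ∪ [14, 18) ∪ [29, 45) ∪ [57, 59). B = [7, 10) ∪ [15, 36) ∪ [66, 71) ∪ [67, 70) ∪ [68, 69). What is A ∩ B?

[15, 18) ∪ [29, 36)

Merge the second list: [7, 10), [15, 36), [66, 71).
[11, 13) falls entirely outside B.
[14, 18) overlaps B on [15, 18).
[29, 45) overlaps B on [29, 36).
[57, 59) falls entirely outside B.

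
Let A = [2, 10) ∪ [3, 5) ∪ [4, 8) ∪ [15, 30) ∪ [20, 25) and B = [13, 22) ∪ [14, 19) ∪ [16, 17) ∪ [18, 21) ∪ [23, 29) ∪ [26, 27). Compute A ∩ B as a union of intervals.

[15, 22) ∪ [23, 29)

First set merges to [2, 10), [15, 30).
Second set merges to [13, 22), [23, 29).
[2, 10): no overlap with the second set.
[15, 30) meets the second set on [15, 22), [23, 29).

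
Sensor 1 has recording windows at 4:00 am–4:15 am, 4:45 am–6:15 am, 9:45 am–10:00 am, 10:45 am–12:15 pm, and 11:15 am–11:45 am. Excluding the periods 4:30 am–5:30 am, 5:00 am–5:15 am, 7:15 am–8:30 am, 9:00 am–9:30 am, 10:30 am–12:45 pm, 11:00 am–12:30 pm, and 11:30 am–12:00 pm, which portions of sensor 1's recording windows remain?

A, merged: 4:00 am–4:15 am, 4:45 am–6:15 am, 9:45 am–10:00 am, 10:45 am–12:15 pm.
B, merged: 4:30 am–5:30 am, 7:15 am–8:30 am, 9:00 am–9:30 am, 10:30 am–12:45 pm.
4:00 am–4:15 am: nothing removed.
4:45 am–6:15 am \ B = 5:30 am–6:15 am.
9:45 am–10:00 am: nothing removed.
10:45 am–12:15 pm: entirely removed.

4:00 am–4:15 am, 5:30 am–6:15 am, 9:45 am–10:00 am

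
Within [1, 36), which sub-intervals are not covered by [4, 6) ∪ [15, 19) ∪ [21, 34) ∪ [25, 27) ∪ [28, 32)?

After merging, the occupied span is [4, 6), [15, 19), [21, 34).
Gaps within [1, 36): [1, 4), [6, 15), [19, 21), [34, 36).

[1, 4) ∪ [6, 15) ∪ [19, 21) ∪ [34, 36)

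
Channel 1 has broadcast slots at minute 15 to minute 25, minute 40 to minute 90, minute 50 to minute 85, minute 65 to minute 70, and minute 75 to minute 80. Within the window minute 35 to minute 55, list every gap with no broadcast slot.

The merged coverage is minute 15 to minute 25, minute 40 to minute 90.
Uncovered inside minute 35 to minute 55: minute 35 to minute 40.

minute 35 to minute 40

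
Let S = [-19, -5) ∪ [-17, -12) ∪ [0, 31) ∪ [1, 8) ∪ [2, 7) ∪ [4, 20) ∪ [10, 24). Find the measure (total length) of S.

45

Merged: [-19, -5), [0, 31).
Lengths: 14 + 31 = 45.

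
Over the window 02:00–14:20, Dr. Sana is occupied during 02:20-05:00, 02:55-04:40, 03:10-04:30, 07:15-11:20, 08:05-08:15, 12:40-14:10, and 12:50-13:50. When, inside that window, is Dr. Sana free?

The merged coverage is 02:20–05:00, 07:15–11:20, 12:40–14:10.
Uncovered inside 02:00–14:20: 02:00–02:20, 05:00–07:15, 11:20–12:40, 14:10–14:20.

02:00–02:20, 05:00–07:15, 11:20–12:40, 14:10–14:20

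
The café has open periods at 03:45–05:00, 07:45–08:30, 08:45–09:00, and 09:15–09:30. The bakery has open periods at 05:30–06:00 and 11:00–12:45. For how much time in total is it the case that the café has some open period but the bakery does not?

A \ B = 03:45–05:00, 07:45–08:30, 08:45–09:00, 09:15–09:30.
Total: 1 h 15 min + 45 min + 15 min + 15 min = 2 h 30 min.

2 h 30 min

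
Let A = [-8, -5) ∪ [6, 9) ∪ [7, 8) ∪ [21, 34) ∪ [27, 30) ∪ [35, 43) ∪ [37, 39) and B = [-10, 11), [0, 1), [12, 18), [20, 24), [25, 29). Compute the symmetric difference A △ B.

A, merged: [-8, -5), [6, 9), [21, 34), [35, 43).
B, merged: [-10, 11), [12, 18), [20, 24), [25, 29).
Only in the first: [24, 25), [29, 34), [35, 43).
Only in the second: [-10, -8), [-5, 6), [9, 11), [12, 18), [20, 21).
Together these are the periods covered by exactly one.

[-10, -8) ∪ [-5, 6) ∪ [9, 11) ∪ [12, 18) ∪ [20, 21) ∪ [24, 25) ∪ [29, 34) ∪ [35, 43)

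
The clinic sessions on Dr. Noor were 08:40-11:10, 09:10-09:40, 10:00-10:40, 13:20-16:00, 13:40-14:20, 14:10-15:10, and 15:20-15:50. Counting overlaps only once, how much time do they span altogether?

Merged: 08:40–11:10, 13:20–16:00.
Lengths: 2 h 30 min + 2 h 40 min = 5 h 10 min.

5 h 10 min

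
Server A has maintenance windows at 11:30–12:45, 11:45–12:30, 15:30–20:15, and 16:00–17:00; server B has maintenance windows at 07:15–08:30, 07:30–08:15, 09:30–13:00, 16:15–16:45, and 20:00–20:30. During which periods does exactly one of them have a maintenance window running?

First set merges to 11:30-12:45, 15:30-20:15.
Second set merges to 07:15-08:30, 09:30-13:00, 16:15-16:45, 20:00-20:30.
A but not B: 15:30-16:15, 16:45-20:00.
B but not A: 07:15-08:30, 09:30-11:30, 12:45-13:00, 20:15-20:30.
Combining gives A △ B.

07:15-08:30, 09:30-11:30, 12:45-13:00, 15:30-16:15, 16:45-20:00, 20:15-20:30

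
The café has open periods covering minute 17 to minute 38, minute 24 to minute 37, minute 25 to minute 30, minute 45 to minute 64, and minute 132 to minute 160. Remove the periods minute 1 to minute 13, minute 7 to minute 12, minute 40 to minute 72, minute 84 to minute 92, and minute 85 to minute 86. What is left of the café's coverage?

Merge the first list: minute 17 to minute 38, minute 45 to minute 64, minute 132 to minute 160.
Merge the second list: minute 1 to minute 13, minute 40 to minute 72, minute 84 to minute 92.
minute 17 to minute 38 is untouched.
minute 45 to minute 64 lies entirely inside B → drops out.
minute 132 to minute 160 is untouched.

minute 17 to minute 38, minute 132 to minute 160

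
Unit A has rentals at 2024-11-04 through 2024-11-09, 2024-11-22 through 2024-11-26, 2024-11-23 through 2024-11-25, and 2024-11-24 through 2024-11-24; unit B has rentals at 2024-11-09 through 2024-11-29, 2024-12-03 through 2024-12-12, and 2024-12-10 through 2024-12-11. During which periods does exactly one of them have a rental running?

2024-11-04 through 2024-11-08, 2024-11-10 through 2024-11-21, 2024-11-27 through 2024-11-29, 2024-12-03 through 2024-12-12

First set merges to 2024-11-04 through 2024-11-09, 2024-11-22 through 2024-11-26.
Second set merges to 2024-11-09 through 2024-11-29, 2024-12-03 through 2024-12-12.
A \ B = 2024-11-04 through 2024-11-08.
B \ A = 2024-11-10 through 2024-11-21, 2024-11-27 through 2024-11-29, 2024-12-03 through 2024-12-12.
Union of the two gives the symmetric difference.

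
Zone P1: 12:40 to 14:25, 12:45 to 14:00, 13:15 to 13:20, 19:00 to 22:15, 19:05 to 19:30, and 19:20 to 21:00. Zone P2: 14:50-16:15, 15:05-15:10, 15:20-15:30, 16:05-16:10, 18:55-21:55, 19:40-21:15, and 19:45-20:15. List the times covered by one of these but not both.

Merge the first list: 12:40-14:25, 19:00-22:15.
Merge the second list: 14:50-16:15, 18:55-21:55.
A but not B: 12:40-14:25, 21:55-22:15.
B but not A: 14:50-16:15, 18:55-19:00.
Combining gives A △ B.

12:40-14:25, 14:50-16:15, 18:55-19:00, 21:55-22:15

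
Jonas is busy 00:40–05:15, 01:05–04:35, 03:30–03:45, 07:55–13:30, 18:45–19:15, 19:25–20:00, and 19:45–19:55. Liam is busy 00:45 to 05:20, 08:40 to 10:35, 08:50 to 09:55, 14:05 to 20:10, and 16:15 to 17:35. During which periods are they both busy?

A, merged: 00:40–05:15, 07:55–13:30, 18:45–19:15, 19:25–20:00.
B, merged: 00:45–05:20, 08:40–10:35, 14:05–20:10.
00:40–05:15 ∩ B → 00:45–05:15.
07:55–13:30 ∩ B → 08:40–10:35.
18:45–19:15 ∩ B → 18:45–19:15.
19:25–20:00 ∩ B → 19:25–20:00.

00:45–05:15, 08:40–10:35, 18:45–19:15, 19:25–20:00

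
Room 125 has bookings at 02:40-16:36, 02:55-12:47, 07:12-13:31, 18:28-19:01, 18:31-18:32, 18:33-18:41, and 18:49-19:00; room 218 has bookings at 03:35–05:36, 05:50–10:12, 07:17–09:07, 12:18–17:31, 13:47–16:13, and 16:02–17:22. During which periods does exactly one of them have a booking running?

Merge the first list: 02:40–16:36, 18:28–19:01.
Merge the second list: 03:35–05:36, 05:50–10:12, 12:18–17:31.
A \ B = 02:40–03:35, 05:36–05:50, 10:12–12:18, 18:28–19:01.
B \ A = 16:36–17:31.
Union of the two gives the symmetric difference.

02:40–03:35, 05:36–05:50, 10:12–12:18, 16:36–17:31, 18:28–19:01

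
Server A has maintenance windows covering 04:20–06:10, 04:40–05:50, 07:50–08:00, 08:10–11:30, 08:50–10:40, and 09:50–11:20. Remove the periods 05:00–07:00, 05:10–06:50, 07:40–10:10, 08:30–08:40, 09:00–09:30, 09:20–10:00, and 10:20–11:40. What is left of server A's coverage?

04:20-05:00, 10:10-10:20

A, merged: 04:20-06:10, 07:50-08:00, 08:10-11:30.
B, merged: 05:00-07:00, 07:40-10:10, 10:20-11:40.
04:20-06:10 with B removed leaves 04:20-05:00.
07:50-08:00 lies entirely inside B → drops out.
08:10-11:30 with B removed leaves 10:10-10:20.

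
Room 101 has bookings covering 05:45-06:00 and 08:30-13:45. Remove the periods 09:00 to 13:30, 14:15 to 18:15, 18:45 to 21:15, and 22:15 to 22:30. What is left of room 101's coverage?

05:45–06:00, 08:30–09:00, 13:30–13:45

05:45–06:00: nothing removed.
08:30–13:45 \ B = 08:30–09:00, 13:30–13:45.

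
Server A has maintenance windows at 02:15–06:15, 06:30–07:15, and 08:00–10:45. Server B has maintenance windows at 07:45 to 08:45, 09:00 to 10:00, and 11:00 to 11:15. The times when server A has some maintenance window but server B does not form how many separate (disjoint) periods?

4

A \ B = 02:15–06:15, 06:30–07:15, 08:45–09:00, 10:00–10:45.
That is 4 disjoint pieces.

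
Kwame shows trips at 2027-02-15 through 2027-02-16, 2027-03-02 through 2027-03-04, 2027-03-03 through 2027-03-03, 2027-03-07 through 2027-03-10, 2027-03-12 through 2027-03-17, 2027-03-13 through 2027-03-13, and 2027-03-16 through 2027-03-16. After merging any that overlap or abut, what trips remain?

2027-02-15 through 2027-02-16, 2027-03-02 through 2027-03-04, 2027-03-07 through 2027-03-10, 2027-03-12 through 2027-03-17

2027-03-02 through 2027-03-04 is disjoint → start new block.
2027-03-03 through 2027-03-03 overlaps/touches 2027-03-02 through 2027-03-04 → extend to 2027-03-02 through 2027-03-04.
2027-03-07 through 2027-03-10 is disjoint → start new block.
2027-03-12 through 2027-03-17 is disjoint → start new block.
2027-03-13 through 2027-03-13 overlaps/touches 2027-03-12 through 2027-03-17 → extend to 2027-03-12 through 2027-03-17.
2027-03-16 through 2027-03-16 overlaps/touches 2027-03-12 through 2027-03-17 → extend to 2027-03-12 through 2027-03-17.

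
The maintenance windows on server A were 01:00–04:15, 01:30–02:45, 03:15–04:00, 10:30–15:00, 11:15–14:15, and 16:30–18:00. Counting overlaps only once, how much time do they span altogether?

Merged: 01:00-04:15, 10:30-15:00, 16:30-18:00.
Lengths: 3 h 15 min + 4 h 30 min + 1 h 30 min = 9 h 15 min.

9 h 15 min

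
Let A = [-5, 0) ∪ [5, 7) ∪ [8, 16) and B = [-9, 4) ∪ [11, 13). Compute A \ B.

[-5, 0): fully covered by B → removed.
[5, 7): no B overlap → unchanged.
[8, 16) minus B → [8, 11), [13, 16).

[5, 7) ∪ [8, 11) ∪ [13, 16)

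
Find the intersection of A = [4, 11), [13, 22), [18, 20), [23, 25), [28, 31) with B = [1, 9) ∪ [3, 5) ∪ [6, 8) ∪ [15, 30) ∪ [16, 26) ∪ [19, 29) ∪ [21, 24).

[4, 9) ∪ [15, 22) ∪ [23, 25) ∪ [28, 30)

A, merged: [4, 11), [13, 22), [23, 25), [28, 31).
B, merged: [1, 9), [15, 30).
[4, 11) overlaps B on [4, 9).
[13, 22) overlaps B on [15, 22).
[23, 25) overlaps B on [23, 25).
[28, 31) overlaps B on [28, 30).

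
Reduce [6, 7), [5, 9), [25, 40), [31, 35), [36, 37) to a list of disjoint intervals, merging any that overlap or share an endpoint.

Sort by start: [5, 9), [6, 7), [25, 40), [31, 35), [36, 37).
[6, 7) overlaps/touches [5, 9) → extend to [5, 9).
[25, 40) is disjoint → start new block.
[31, 35) overlaps/touches [25, 40) → extend to [25, 40).
[36, 37) overlaps/touches [25, 40) → extend to [25, 40).

[5, 9) ∪ [25, 40)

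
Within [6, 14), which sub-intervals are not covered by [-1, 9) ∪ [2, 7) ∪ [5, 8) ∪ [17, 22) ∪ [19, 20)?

Covered (merged): [-1, 9), [17, 22).
Uncovered inside [6, 14): [9, 14).

[9, 14)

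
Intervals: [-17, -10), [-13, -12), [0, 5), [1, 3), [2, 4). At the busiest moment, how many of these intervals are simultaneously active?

At 2, 3 of the intervals are simultaneously active.
No point has more.

3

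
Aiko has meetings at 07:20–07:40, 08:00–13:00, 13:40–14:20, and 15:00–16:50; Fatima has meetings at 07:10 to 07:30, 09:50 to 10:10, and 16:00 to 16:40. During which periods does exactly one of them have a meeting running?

07:10–07:20, 07:30–07:40, 08:00–09:50, 10:10–13:00, 13:40–14:20, 15:00–16:00, 16:40–16:50

A but not B: 07:30–07:40, 08:00–09:50, 10:10–13:00, 13:40–14:20, 15:00–16:00, 16:40–16:50.
B but not A: 07:10–07:20.
Combining gives A △ B.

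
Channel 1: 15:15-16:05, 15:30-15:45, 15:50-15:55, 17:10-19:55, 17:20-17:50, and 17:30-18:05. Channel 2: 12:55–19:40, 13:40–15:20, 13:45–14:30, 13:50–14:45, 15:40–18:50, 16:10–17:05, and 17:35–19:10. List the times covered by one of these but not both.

12:55–15:15, 16:05–17:10, 19:40–19:55

First set merges to 15:15–16:05, 17:10–19:55.
Second set merges to 12:55–19:40.
Only in the first: 19:40–19:55.
Only in the second: 12:55–15:15, 16:05–17:10.
Together these are the periods covered by exactly one.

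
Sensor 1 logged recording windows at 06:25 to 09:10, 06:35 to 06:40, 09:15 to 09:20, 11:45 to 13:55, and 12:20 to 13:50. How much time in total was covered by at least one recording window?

5 h

Merged: 06:25-09:10, 09:15-09:20, 11:45-13:55.
Lengths: 2 h 45 min + 5 min + 2 h 10 min = 5 h.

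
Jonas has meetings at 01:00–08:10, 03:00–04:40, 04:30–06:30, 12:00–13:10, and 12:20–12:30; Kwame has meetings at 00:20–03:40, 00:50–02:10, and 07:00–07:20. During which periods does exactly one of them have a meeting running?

First set merges to 01:00–08:10, 12:00–13:10.
Second set merges to 00:20–03:40, 07:00–07:20.
A \ B = 03:40–07:00, 07:20–08:10, 12:00–13:10.
B \ A = 00:20–01:00.
Union of the two gives the symmetric difference.

00:20–01:00, 03:40–07:00, 07:20–08:10, 12:00–13:10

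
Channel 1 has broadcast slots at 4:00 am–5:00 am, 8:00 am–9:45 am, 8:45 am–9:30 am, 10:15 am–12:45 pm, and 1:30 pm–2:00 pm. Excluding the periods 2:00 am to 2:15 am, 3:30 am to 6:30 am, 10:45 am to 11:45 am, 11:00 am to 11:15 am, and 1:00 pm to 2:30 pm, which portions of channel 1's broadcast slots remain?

8:00 am–9:45 am, 10:15 am–10:45 am, 11:45 am–12:45 pm

First set merges to 4:00 am–5:00 am, 8:00 am–9:45 am, 10:15 am–12:45 pm, 1:30 pm–2:00 pm.
Second set merges to 2:00 am–2:15 am, 3:30 am–6:30 am, 10:45 am–11:45 am, 1:00 pm–2:30 pm.
4:00 am–5:00 am: fully covered by B → removed.
8:00 am–9:45 am: no B overlap → unchanged.
10:15 am–12:45 pm minus B → 10:15 am–10:45 am, 11:45 am–12:45 pm.
1:30 pm–2:00 pm: fully covered by B → removed.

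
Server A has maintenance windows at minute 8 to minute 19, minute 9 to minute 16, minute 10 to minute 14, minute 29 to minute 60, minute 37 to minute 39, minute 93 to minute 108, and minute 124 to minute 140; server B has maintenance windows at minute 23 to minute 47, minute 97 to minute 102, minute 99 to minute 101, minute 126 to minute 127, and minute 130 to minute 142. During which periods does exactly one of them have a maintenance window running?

minute 8 to minute 19, minute 23 to minute 29, minute 47 to minute 60, minute 93 to minute 97, minute 102 to minute 108, minute 124 to minute 126, minute 127 to minute 130, minute 140 to minute 142

Merge the first list: minute 8 to minute 19, minute 29 to minute 60, minute 93 to minute 108, minute 124 to minute 140.
Merge the second list: minute 23 to minute 47, minute 97 to minute 102, minute 126 to minute 127, minute 130 to minute 142.
Only in the first: minute 8 to minute 19, minute 47 to minute 60, minute 93 to minute 97, minute 102 to minute 108, minute 124 to minute 126, minute 127 to minute 130.
Only in the second: minute 23 to minute 29, minute 140 to minute 142.
Together these are the periods covered by exactly one.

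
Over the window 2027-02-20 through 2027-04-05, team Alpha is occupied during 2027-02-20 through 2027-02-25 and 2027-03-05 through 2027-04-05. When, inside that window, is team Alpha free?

2027-02-26 through 2027-03-04

The merged coverage is 2027-02-20 through 2027-02-25, 2027-03-05 through 2027-04-05.
Complement within 2027-02-20 through 2027-04-05: 2027-02-26 through 2027-03-04.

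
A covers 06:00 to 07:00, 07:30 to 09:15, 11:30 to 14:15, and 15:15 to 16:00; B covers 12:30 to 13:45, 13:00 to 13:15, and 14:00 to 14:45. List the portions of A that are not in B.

06:00–07:00, 07:30–09:15, 11:30–12:30, 13:45–14:00, 15:15–16:00

B, merged: 12:30–13:45, 14:00–14:45.
06:00–07:00: nothing removed.
07:30–09:15: nothing removed.
11:30–14:15 \ B = 11:30–12:30, 13:45–14:00.
15:15–16:00: nothing removed.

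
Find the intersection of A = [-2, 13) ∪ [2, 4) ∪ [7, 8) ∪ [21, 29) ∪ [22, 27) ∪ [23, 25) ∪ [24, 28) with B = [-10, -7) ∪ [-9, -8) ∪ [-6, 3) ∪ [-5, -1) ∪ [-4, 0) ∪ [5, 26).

Merge the first list: [-2, 13), [21, 29).
Merge the second list: [-10, -7), [-6, 3), [5, 26).
[-2, 13) meets the second set on [-2, 3), [5, 13).
[21, 29) meets the second set on [21, 26).

[-2, 3) ∪ [5, 13) ∪ [21, 26)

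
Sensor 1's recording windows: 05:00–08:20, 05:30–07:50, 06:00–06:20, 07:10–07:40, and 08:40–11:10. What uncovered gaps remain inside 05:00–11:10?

The merged coverage is 05:00–08:20, 08:40–11:10.
Gaps within 05:00–11:10: 08:20–08:40.

08:20–08:40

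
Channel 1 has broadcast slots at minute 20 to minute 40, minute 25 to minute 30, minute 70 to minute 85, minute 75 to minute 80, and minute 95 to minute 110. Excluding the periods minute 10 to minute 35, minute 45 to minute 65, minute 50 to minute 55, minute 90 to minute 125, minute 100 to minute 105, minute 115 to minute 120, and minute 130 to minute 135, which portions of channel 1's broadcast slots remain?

A, merged: minute 20 to minute 40, minute 70 to minute 85, minute 95 to minute 110.
B, merged: minute 10 to minute 35, minute 45 to minute 65, minute 90 to minute 125, minute 130 to minute 135.
minute 20 to minute 40 with B removed leaves minute 35 to minute 40.
minute 70 to minute 85 is untouched.
minute 95 to minute 110 lies entirely inside B → drops out.

minute 35 to minute 40, minute 70 to minute 85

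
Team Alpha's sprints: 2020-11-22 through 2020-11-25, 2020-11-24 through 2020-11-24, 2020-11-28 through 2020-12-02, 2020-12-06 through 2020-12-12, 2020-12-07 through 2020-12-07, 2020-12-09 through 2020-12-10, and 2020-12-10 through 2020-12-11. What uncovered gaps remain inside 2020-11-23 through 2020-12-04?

Covered (merged): 2020-11-22 through 2020-11-25, 2020-11-28 through 2020-12-02, 2020-12-06 through 2020-12-12.
Complement within 2020-11-23 through 2020-12-04: 2020-11-26 through 2020-11-27, 2020-12-03 through 2020-12-04.

2020-11-26 through 2020-11-27, 2020-12-03 through 2020-12-04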